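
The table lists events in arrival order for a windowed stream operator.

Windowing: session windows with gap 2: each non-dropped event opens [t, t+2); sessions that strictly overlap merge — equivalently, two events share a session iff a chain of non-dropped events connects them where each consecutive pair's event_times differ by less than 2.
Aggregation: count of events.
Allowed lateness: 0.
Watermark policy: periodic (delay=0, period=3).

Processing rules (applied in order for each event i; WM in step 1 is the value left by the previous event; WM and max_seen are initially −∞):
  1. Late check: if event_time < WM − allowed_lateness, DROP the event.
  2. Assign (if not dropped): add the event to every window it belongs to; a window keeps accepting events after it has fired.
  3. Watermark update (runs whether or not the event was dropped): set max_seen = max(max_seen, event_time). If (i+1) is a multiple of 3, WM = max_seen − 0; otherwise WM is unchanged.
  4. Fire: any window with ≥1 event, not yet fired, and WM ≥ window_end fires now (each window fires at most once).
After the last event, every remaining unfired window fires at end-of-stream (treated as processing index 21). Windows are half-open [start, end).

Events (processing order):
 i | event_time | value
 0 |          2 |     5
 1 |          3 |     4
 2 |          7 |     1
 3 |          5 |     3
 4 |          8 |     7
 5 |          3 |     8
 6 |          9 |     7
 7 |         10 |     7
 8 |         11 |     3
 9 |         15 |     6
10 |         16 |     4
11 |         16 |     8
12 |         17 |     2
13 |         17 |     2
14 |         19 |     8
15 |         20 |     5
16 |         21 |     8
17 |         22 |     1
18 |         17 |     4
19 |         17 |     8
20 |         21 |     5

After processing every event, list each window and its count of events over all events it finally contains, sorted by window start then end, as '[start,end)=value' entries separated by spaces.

[2,5)=2 [7,13)=5 [15,19)=5 [19,24)=4

i=0 t=2 v=5: → [2,4); WM=−∞
i=1 t=3 v=4: → [2,5); WM=−∞
i=2 t=7 v=1: → [7,9); WM=7
i=3 t=5 v=3: DROP (t<7-0); WM=7
i=4 t=8 v=7: → [7,10); WM=7
i=5 t=3 v=8: DROP (t<7-0); WM=8
i=6 t=9 v=7: → [7,11); WM=8
i=7 t=10 v=7: → [7,12); WM=8
i=8 t=11 v=3: → [7,13); WM=11
i=9 t=15 v=6: → [15,17); WM=11
i=10 t=16 v=4: → [15,18); WM=11
i=11 t=16 v=8: → [15,18); WM=16
i=12 t=17 v=2: → [15,19); WM=16
i=13 t=17 v=2: → [15,19); WM=16
i=14 t=19 v=8: → [19,21); WM=19
i=15 t=20 v=5: → [19,22); WM=19
i=16 t=21 v=8: → [19,23); WM=19
i=17 t=22 v=1: → [19,24); WM=22
i=18 t=17 v=4: DROP (t<22-0); WM=22
i=19 t=17 v=8: DROP (t<22-0); WM=22
i=20 t=21 v=5: DROP (t<22-0); WM=22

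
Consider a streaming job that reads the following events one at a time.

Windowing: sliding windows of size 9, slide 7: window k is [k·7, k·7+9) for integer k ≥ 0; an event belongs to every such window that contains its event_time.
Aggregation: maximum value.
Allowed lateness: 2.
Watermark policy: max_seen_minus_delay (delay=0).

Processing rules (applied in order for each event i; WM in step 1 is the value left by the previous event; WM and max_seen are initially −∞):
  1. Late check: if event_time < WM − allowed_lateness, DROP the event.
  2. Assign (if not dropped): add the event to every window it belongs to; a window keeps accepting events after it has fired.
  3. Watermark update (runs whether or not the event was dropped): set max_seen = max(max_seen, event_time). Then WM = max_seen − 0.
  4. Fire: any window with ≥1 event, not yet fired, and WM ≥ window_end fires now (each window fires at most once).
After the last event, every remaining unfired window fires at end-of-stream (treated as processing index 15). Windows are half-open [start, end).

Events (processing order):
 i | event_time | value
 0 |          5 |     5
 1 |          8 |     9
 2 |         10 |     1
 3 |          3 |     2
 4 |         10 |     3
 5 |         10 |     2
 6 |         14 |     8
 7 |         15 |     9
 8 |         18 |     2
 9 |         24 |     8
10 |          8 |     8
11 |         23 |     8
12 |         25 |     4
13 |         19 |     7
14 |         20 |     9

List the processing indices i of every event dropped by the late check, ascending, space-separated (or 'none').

i=0 t=5 v=5: → [0,9); WM=5
i=1 t=8 v=9: → [7,16),[0,9); WM=8
i=2 t=10 v=1: → [7,16); WM=10; [0,9) fires=9
i=3 t=3 v=2: DROP (t<10-2); WM=10
i=4 t=10 v=3: → [7,16); WM=10
i=5 t=10 v=2: → [7,16); WM=10
i=6 t=14 v=8: → [14,23),[7,16); WM=14
i=7 t=15 v=9: → [14,23),[7,16); WM=15
i=8 t=18 v=2: → [14,23); WM=18; [7,16) fires=9
i=9 t=24 v=8: → [21,30); WM=24; [14,23) fires=9
i=10 t=8 v=8: DROP (t<24-2); WM=24
i=11 t=23 v=8: → [21,30); WM=24
i=12 t=25 v=4: → [21,30); WM=25
i=13 t=19 v=7: DROP (t<25-2); WM=25
i=14 t=20 v=9: DROP (t<25-2); WM=25

3 10 13 14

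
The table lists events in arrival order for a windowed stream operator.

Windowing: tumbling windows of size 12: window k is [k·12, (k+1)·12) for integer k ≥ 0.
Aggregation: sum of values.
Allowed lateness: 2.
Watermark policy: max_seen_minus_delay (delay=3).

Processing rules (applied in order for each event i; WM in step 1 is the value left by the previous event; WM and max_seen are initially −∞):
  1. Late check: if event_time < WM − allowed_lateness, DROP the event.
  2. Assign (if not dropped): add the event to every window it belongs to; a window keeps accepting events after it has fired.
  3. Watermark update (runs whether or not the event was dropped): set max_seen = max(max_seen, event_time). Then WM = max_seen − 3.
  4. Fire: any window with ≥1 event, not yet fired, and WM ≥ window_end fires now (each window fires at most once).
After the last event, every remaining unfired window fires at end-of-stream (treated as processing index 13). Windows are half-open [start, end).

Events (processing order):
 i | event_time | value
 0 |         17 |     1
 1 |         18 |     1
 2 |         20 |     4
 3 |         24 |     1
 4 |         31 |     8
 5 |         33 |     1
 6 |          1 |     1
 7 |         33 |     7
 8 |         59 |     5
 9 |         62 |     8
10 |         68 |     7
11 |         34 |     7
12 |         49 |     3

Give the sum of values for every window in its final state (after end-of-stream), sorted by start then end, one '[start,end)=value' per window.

i=0 t=17 v=1: → [12,24); WM=14
i=1 t=18 v=1: → [12,24); WM=15
i=2 t=20 v=4: → [12,24); WM=17
i=3 t=24 v=1: → [24,36); WM=21
i=4 t=31 v=8: → [24,36); WM=28; [12,24) fires=6
i=5 t=33 v=1: → [24,36); WM=30
i=6 t=1 v=1: DROP (t<30-2); WM=30
i=7 t=33 v=7: → [24,36); WM=30
i=8 t=59 v=5: → [48,60); WM=56; [24,36) fires=17
i=9 t=62 v=8: → [60,72); WM=59
i=10 t=68 v=7: → [60,72); WM=65; [48,60) fires=5
i=11 t=34 v=7: DROP (t<65-2); WM=65
i=12 t=49 v=3: DROP (t<65-2); WM=65

[12,24)=6 [24,36)=17 [48,60)=5 [60,72)=15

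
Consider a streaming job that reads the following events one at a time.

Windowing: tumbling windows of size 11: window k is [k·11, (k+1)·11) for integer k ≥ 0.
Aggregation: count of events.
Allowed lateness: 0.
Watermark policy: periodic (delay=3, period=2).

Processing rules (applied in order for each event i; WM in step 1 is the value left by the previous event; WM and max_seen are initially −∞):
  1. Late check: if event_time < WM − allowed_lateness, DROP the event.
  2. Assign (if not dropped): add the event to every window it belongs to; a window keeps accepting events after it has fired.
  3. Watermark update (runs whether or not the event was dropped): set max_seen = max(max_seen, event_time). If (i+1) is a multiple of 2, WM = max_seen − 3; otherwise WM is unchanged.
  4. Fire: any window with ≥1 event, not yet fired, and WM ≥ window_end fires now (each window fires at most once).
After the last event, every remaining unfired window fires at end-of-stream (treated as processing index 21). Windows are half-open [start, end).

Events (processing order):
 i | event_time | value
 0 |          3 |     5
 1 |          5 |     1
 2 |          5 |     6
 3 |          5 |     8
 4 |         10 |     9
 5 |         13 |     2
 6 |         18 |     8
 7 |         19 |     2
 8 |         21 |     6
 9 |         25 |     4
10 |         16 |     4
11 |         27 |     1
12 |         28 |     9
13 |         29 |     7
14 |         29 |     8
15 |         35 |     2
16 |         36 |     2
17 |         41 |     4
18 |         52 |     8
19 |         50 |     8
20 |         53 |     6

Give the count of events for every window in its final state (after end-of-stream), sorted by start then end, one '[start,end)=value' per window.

i=0 t=3 v=5: → [0,11); WM=−∞
i=1 t=5 v=1: → [0,11); WM=2
i=2 t=5 v=6: → [0,11); WM=2
i=3 t=5 v=8: → [0,11); WM=2
i=4 t=10 v=9: → [0,11); WM=2
i=5 t=13 v=2: → [11,22); WM=10
i=6 t=18 v=8: → [11,22); WM=10
i=7 t=19 v=2: → [11,22); WM=16; [0,11) fires=5
i=8 t=21 v=6: → [11,22); WM=16
i=9 t=25 v=4: → [22,33); WM=22; [11,22) fires=4
i=10 t=16 v=4: DROP (t<22-0); WM=22
i=11 t=27 v=1: → [22,33); WM=24
i=12 t=28 v=9: → [22,33); WM=24
i=13 t=29 v=7: → [22,33); WM=26
i=14 t=29 v=8: → [22,33); WM=26
i=15 t=35 v=2: → [33,44); WM=32
i=16 t=36 v=2: → [33,44); WM=32
i=17 t=41 v=4: → [33,44); WM=38; [22,33) fires=5
i=18 t=52 v=8: → [44,55); WM=38
i=19 t=50 v=8: → [44,55); WM=49; [33,44) fires=3
i=20 t=53 v=6: → [44,55); WM=49

[0,11)=5 [11,22)=4 [22,33)=5 [33,44)=3 [44,55)=3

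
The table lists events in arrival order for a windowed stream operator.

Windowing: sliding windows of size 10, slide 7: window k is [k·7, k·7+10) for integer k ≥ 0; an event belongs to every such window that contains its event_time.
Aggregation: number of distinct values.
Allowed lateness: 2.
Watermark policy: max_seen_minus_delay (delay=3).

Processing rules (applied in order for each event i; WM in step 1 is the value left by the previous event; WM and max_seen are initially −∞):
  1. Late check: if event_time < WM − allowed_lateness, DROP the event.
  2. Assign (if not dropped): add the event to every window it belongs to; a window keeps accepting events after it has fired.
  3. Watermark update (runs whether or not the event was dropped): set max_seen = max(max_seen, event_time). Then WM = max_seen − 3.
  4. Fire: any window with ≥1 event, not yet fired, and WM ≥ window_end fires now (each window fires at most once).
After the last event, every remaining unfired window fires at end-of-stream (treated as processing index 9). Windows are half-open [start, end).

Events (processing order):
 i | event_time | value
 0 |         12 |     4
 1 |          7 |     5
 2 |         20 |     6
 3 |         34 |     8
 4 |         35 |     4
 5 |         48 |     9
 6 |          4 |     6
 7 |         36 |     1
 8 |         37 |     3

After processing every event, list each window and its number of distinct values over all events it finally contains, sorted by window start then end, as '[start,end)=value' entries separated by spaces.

i=0 t=12 v=4: → [7,17); WM=9
i=1 t=7 v=5: → [7,17),[0,10); WM=9
i=2 t=20 v=6: → [14,24); WM=17; [0,10) fires=1 [7,17) fires=2
i=3 t=34 v=8: → [28,38); WM=31; [14,24) fires=1
i=4 t=35 v=4: → [35,45),[28,38); WM=32
i=5 t=48 v=9: → [42,52); WM=45; [28,38) fires=2 [35,45) fires=1
i=6 t=4 v=6: DROP (t<45-2); WM=45
i=7 t=36 v=1: DROP (t<45-2); WM=45
i=8 t=37 v=3: DROP (t<45-2); WM=45

[0,10)=1 [7,17)=2 [14,24)=1 [28,38)=2 [35,45)=1 [42,52)=1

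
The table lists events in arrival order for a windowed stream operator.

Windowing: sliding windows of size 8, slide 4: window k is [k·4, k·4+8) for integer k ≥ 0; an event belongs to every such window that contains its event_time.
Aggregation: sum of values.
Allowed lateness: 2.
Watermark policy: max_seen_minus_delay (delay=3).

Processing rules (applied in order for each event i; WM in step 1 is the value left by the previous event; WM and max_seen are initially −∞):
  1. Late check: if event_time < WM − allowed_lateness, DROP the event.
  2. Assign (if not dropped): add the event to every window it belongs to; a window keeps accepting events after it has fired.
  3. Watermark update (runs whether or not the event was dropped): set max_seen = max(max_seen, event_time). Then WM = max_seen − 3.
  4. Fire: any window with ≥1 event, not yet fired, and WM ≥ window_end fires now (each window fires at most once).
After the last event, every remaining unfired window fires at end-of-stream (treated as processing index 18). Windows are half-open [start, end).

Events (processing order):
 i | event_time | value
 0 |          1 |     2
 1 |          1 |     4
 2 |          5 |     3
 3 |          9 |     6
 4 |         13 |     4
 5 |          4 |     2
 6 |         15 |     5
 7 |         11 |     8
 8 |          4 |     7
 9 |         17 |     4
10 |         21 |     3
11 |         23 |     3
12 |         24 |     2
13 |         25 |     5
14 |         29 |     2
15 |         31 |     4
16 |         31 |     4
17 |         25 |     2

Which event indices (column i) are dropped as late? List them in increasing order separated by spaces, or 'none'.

5 8 17

i=0 t=1 v=2: → [0,8); WM=-2
i=1 t=1 v=4: → [0,8); WM=-2
i=2 t=5 v=3: → [4,12),[0,8); WM=2
i=3 t=9 v=6: → [8,16),[4,12); WM=6
i=4 t=13 v=4: → [12,20),[8,16); WM=10; [0,8) fires=9
i=5 t=4 v=2: DROP (t<10-2); WM=10
i=6 t=15 v=5: → [12,20),[8,16); WM=12; [4,12) fires=9
i=7 t=11 v=8: → [8,16),[4,12); WM=12
i=8 t=4 v=7: DROP (t<12-2); WM=12
i=9 t=17 v=4: → [16,24),[12,20); WM=14
i=10 t=21 v=3: → [20,28),[16,24); WM=18; [8,16) fires=23
i=11 t=23 v=3: → [20,28),[16,24); WM=20; [12,20) fires=13
i=12 t=24 v=2: → [24,32),[20,28); WM=21
i=13 t=25 v=5: → [24,32),[20,28); WM=22
i=14 t=29 v=2: → [28,36),[24,32); WM=26; [16,24) fires=10
i=15 t=31 v=4: → [28,36),[24,32); WM=28; [20,28) fires=13
i=16 t=31 v=4: → [28,36),[24,32); WM=28
i=17 t=25 v=2: DROP (t<28-2); WM=28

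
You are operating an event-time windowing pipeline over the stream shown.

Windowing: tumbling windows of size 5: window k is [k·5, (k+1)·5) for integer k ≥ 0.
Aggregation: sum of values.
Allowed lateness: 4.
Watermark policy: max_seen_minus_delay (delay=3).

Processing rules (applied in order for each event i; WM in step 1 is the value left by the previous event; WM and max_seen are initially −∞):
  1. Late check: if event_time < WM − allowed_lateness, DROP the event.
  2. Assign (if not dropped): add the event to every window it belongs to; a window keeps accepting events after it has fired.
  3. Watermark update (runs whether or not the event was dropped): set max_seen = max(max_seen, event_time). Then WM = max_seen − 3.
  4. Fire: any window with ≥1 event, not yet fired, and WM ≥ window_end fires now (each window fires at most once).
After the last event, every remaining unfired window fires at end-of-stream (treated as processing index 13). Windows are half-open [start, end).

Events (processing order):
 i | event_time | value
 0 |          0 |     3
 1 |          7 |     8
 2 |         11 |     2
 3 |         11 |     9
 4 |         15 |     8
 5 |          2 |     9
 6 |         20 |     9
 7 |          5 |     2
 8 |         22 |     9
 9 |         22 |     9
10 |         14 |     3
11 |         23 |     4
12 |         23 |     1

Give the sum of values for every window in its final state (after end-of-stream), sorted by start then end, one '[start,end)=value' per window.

i=0 t=0 v=3: → [0,5); WM=-3
i=1 t=7 v=8: → [5,10); WM=4
i=2 t=11 v=2: → [10,15); WM=8; [0,5) fires=3
i=3 t=11 v=9: → [10,15); WM=8
i=4 t=15 v=8: → [15,20); WM=12; [5,10) fires=8
i=5 t=2 v=9: DROP (t<12-4); WM=12
i=6 t=20 v=9: → [20,25); WM=17; [10,15) fires=11
i=7 t=5 v=2: DROP (t<17-4); WM=17
i=8 t=22 v=9: → [20,25); WM=19
i=9 t=22 v=9: → [20,25); WM=19
i=10 t=14 v=3: DROP (t<19-4); WM=19
i=11 t=23 v=4: → [20,25); WM=20; [15,20) fires=8
i=12 t=23 v=1: → [20,25); WM=20

[0,5)=3 [5,10)=8 [10,15)=11 [15,20)=8 [20,25)=32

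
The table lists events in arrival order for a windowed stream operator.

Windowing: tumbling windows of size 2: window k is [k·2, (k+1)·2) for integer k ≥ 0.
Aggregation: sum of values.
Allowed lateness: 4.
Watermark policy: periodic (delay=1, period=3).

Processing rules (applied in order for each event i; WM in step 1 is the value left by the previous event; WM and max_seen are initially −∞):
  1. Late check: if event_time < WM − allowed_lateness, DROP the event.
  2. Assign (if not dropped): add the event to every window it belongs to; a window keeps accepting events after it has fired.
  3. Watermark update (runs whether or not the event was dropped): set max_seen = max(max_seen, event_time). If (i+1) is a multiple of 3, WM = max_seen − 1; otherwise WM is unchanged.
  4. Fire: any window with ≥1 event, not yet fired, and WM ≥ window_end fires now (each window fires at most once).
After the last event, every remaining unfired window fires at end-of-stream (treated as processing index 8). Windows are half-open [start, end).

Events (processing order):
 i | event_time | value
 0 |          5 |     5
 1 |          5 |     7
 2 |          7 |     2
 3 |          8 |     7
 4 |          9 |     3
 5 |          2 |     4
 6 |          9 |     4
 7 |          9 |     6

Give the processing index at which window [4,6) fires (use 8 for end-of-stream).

i=0 t=5 v=5: → [4,6); WM=−∞
i=1 t=5 v=7: → [4,6); WM=−∞
i=2 t=7 v=2: → [6,8); WM=6; [4,6) fires=12
i=3 t=8 v=7: → [8,10); WM=6
i=4 t=9 v=3: → [8,10); WM=6
i=5 t=2 v=4: → [2,4); WM=8; [2,4) fires=4 [6,8) fires=2
i=6 t=9 v=4: → [8,10); WM=8
i=7 t=9 v=6: → [8,10); WM=8

2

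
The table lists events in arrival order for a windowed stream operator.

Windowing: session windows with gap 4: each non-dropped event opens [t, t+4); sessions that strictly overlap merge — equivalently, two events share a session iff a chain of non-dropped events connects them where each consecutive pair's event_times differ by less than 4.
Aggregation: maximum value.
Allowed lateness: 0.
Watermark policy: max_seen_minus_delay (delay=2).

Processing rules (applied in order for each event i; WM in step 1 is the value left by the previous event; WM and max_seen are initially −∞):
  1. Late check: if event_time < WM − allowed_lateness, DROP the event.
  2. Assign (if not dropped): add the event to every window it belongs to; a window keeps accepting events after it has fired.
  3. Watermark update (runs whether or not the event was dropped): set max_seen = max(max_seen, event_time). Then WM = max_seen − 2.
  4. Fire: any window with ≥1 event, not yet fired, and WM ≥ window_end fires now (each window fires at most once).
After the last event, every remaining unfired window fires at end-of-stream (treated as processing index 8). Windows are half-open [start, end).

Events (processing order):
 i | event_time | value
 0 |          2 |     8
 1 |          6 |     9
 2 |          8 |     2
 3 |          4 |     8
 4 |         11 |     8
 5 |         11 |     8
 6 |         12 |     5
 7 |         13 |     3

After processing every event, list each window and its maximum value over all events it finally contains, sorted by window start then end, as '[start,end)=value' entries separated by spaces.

i=0 t=2 v=8: → [2,6); WM=0
i=1 t=6 v=9: → [6,10); WM=4
i=2 t=8 v=2: → [6,12); WM=6
i=3 t=4 v=8: DROP (t<6-0); WM=6
i=4 t=11 v=8: → [6,15); WM=9
i=5 t=11 v=8: → [6,15); WM=9
i=6 t=12 v=5: → [6,16); WM=10
i=7 t=13 v=3: → [6,17); WM=11

[2,6)=8 [6,17)=9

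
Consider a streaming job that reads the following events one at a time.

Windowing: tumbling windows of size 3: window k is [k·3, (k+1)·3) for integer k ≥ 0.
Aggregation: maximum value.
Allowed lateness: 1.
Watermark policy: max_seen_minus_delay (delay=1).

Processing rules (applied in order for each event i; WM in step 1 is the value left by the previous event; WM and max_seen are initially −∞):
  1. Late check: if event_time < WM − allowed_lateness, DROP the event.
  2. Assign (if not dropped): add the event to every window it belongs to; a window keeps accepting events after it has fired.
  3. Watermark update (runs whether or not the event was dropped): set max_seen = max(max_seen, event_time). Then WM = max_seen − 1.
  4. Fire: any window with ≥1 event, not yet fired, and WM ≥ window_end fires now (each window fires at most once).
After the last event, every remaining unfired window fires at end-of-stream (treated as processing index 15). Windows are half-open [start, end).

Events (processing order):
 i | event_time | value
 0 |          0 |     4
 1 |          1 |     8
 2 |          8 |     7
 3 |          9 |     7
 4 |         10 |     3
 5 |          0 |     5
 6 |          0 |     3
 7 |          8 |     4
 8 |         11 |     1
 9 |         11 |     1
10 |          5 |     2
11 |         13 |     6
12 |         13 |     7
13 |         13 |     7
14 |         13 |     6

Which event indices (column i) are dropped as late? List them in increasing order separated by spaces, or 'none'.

5 6 10

i=0 t=0 v=4: → [0,3); WM=-1
i=1 t=1 v=8: → [0,3); WM=0
i=2 t=8 v=7: → [6,9); WM=7; [0,3) fires=8
i=3 t=9 v=7: → [9,12); WM=8
i=4 t=10 v=3: → [9,12); WM=9; [6,9) fires=7
i=5 t=0 v=5: DROP (t<9-1); WM=9
i=6 t=0 v=3: DROP (t<9-1); WM=9
i=7 t=8 v=4: → [6,9); WM=9
i=8 t=11 v=1: → [9,12); WM=10
i=9 t=11 v=1: → [9,12); WM=10
i=10 t=5 v=2: DROP (t<10-1); WM=10
i=11 t=13 v=6: → [12,15); WM=12; [9,12) fires=7
i=12 t=13 v=7: → [12,15); WM=12
i=13 t=13 v=7: → [12,15); WM=12
i=14 t=13 v=6: → [12,15); WM=12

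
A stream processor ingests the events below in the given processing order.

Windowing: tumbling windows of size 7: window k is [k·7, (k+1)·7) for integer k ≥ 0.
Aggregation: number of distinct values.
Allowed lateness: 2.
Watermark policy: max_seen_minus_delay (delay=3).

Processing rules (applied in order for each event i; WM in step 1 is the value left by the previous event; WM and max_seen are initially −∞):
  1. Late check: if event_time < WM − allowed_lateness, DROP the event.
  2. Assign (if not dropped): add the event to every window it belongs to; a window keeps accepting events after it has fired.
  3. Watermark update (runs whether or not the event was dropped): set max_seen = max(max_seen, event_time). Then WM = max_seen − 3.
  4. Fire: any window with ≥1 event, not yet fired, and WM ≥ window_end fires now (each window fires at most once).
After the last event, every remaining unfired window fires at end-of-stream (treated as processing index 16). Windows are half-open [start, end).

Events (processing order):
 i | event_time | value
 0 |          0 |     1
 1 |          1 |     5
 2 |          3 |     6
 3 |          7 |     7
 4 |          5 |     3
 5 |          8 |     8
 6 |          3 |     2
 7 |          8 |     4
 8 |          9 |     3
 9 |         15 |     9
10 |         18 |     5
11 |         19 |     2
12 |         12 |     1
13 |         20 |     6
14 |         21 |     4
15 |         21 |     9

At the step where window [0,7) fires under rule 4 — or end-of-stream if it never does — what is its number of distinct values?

5

i=0 t=0 v=1: → [0,7); WM=-3
i=1 t=1 v=5: → [0,7); WM=-2
i=2 t=3 v=6: → [0,7); WM=0
i=3 t=7 v=7: → [7,14); WM=4
i=4 t=5 v=3: → [0,7); WM=4
i=5 t=8 v=8: → [7,14); WM=5
i=6 t=3 v=2: → [0,7); WM=5
i=7 t=8 v=4: → [7,14); WM=5
i=8 t=9 v=3: → [7,14); WM=6
i=9 t=15 v=9: → [14,21); WM=12; [0,7) fires=5
i=10 t=18 v=5: → [14,21); WM=15; [7,14) fires=4
i=11 t=19 v=2: → [14,21); WM=16
i=12 t=12 v=1: DROP (t<16-2); WM=16
i=13 t=20 v=6: → [14,21); WM=17
i=14 t=21 v=4: → [21,28); WM=18
i=15 t=21 v=9: → [21,28); WM=18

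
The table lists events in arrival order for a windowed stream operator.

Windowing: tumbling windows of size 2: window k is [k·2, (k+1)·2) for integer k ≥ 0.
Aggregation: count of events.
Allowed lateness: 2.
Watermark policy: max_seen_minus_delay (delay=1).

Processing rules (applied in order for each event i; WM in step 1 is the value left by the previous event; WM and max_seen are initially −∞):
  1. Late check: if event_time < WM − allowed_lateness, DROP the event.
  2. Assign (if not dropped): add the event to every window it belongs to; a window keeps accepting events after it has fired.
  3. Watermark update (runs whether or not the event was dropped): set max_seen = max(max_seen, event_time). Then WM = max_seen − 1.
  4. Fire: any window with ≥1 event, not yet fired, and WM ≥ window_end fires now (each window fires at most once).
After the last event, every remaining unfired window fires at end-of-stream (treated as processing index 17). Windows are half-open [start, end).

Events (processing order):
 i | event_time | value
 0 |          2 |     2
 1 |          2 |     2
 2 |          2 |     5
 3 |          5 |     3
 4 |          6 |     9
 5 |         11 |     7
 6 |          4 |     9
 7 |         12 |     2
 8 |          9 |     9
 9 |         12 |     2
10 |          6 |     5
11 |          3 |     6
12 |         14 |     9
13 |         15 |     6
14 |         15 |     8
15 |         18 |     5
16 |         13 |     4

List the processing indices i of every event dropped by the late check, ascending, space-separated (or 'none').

i=0 t=2 v=2: → [2,4); WM=1
i=1 t=2 v=2: → [2,4); WM=1
i=2 t=2 v=5: → [2,4); WM=1
i=3 t=5 v=3: → [4,6); WM=4; [2,4) fires=3
i=4 t=6 v=9: → [6,8); WM=5
i=5 t=11 v=7: → [10,12); WM=10; [4,6) fires=1 [6,8) fires=1
i=6 t=4 v=9: DROP (t<10-2); WM=10
i=7 t=12 v=2: → [12,14); WM=11
i=8 t=9 v=9: → [8,10); WM=11; [8,10) fires=1
i=9 t=12 v=2: → [12,14); WM=11
i=10 t=6 v=5: DROP (t<11-2); WM=11
i=11 t=3 v=6: DROP (t<11-2); WM=11
i=12 t=14 v=9: → [14,16); WM=13; [10,12) fires=1
i=13 t=15 v=6: → [14,16); WM=14; [12,14) fires=2
i=14 t=15 v=8: → [14,16); WM=14
i=15 t=18 v=5: → [18,20); WM=17; [14,16) fires=3
i=16 t=13 v=4: DROP (t<17-2); WM=17

6 10 11 16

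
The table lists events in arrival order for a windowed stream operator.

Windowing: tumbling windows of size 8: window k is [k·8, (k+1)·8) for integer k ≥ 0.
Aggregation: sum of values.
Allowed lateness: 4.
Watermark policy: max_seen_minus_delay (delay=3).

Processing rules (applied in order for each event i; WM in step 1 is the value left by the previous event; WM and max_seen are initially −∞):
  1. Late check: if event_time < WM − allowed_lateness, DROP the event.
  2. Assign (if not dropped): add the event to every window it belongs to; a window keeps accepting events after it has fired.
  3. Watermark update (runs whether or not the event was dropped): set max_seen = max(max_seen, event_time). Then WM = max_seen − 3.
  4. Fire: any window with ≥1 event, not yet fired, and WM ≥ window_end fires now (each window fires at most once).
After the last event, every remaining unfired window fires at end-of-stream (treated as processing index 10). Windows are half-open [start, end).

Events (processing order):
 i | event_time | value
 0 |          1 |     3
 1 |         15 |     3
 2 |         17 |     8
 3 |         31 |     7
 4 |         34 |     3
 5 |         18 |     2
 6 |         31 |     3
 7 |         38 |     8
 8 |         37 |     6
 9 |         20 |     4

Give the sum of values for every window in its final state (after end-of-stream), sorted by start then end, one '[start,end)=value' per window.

[0,8)=3 [8,16)=3 [16,24)=8 [24,32)=10 [32,40)=17

i=0 t=1 v=3: → [0,8); WM=-2
i=1 t=15 v=3: → [8,16); WM=12; [0,8) fires=3
i=2 t=17 v=8: → [16,24); WM=14
i=3 t=31 v=7: → [24,32); WM=28; [8,16) fires=3 [16,24) fires=8
i=4 t=34 v=3: → [32,40); WM=31
i=5 t=18 v=2: DROP (t<31-4); WM=31
i=6 t=31 v=3: → [24,32); WM=31
i=7 t=38 v=8: → [32,40); WM=35; [24,32) fires=10
i=8 t=37 v=6: → [32,40); WM=35
i=9 t=20 v=4: DROP (t<35-4); WM=35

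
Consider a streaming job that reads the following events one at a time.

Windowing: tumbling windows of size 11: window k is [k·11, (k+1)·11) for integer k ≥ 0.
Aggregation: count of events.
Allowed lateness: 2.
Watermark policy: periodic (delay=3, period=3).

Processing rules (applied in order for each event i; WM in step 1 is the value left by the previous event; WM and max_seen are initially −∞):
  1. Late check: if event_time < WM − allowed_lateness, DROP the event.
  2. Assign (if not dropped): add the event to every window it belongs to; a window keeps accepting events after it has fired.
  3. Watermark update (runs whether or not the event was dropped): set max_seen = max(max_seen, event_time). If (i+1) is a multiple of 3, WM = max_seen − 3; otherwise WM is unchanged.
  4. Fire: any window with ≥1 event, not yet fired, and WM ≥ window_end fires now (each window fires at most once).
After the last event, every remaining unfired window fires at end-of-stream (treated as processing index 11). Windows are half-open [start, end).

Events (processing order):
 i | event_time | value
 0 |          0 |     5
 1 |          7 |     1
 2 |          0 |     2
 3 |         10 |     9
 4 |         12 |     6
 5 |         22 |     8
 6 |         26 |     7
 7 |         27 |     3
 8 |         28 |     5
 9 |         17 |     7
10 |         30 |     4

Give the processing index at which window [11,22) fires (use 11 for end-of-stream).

8

i=0 t=0 v=5: → [0,11); WM=−∞
i=1 t=7 v=1: → [0,11); WM=−∞
i=2 t=0 v=2: → [0,11); WM=4
i=3 t=10 v=9: → [0,11); WM=4
i=4 t=12 v=6: → [11,22); WM=4
i=5 t=22 v=8: → [22,33); WM=19; [0,11) fires=4
i=6 t=26 v=7: → [22,33); WM=19
i=7 t=27 v=3: → [22,33); WM=19
i=8 t=28 v=5: → [22,33); WM=25; [11,22) fires=1
i=9 t=17 v=7: DROP (t<25-2); WM=25
i=10 t=30 v=4: → [22,33); WM=25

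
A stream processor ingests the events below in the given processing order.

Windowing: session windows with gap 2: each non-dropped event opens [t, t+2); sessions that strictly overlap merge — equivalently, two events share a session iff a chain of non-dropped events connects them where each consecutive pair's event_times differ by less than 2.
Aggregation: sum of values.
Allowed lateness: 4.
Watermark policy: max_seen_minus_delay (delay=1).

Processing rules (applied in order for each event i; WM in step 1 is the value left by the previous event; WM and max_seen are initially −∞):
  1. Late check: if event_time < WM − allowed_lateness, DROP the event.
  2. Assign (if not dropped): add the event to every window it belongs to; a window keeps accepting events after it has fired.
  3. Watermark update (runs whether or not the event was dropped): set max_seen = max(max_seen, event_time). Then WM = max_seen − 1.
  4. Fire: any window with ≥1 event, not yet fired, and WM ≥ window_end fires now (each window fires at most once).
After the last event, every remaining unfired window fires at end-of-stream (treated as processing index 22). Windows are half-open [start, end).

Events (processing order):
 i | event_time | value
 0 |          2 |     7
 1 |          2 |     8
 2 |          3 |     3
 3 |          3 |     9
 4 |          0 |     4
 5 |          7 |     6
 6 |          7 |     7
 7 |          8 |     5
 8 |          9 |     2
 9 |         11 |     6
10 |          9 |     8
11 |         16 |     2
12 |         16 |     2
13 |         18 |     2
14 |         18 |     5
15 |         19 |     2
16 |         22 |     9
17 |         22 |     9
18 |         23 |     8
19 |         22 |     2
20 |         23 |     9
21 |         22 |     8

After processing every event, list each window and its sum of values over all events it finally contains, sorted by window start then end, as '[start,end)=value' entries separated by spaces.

[0,2)=4 [2,5)=27 [7,11)=28 [11,13)=6 [16,18)=4 [18,21)=9 [22,25)=45

i=0 t=2 v=7: → [2,4); WM=1
i=1 t=2 v=8: → [2,4); WM=1
i=2 t=3 v=3: → [2,5); WM=2
i=3 t=3 v=9: → [2,5); WM=2
i=4 t=0 v=4: → [0,2); WM=2
i=5 t=7 v=6: → [7,9); WM=6
i=6 t=7 v=7: → [7,9); WM=6
i=7 t=8 v=5: → [7,10); WM=7
i=8 t=9 v=2: → [7,11); WM=8
i=9 t=11 v=6: → [11,13); WM=10
i=10 t=9 v=8: → [7,11); WM=10
i=11 t=16 v=2: → [16,18); WM=15
i=12 t=16 v=2: → [16,18); WM=15
i=13 t=18 v=2: → [18,20); WM=17
i=14 t=18 v=5: → [18,20); WM=17
i=15 t=19 v=2: → [18,21); WM=18
i=16 t=22 v=9: → [22,24); WM=21
i=17 t=22 v=9: → [22,24); WM=21
i=18 t=23 v=8: → [22,25); WM=22
i=19 t=22 v=2: → [22,25); WM=22
i=20 t=23 v=9: → [22,25); WM=22
i=21 t=22 v=8: → [22,25); WM=22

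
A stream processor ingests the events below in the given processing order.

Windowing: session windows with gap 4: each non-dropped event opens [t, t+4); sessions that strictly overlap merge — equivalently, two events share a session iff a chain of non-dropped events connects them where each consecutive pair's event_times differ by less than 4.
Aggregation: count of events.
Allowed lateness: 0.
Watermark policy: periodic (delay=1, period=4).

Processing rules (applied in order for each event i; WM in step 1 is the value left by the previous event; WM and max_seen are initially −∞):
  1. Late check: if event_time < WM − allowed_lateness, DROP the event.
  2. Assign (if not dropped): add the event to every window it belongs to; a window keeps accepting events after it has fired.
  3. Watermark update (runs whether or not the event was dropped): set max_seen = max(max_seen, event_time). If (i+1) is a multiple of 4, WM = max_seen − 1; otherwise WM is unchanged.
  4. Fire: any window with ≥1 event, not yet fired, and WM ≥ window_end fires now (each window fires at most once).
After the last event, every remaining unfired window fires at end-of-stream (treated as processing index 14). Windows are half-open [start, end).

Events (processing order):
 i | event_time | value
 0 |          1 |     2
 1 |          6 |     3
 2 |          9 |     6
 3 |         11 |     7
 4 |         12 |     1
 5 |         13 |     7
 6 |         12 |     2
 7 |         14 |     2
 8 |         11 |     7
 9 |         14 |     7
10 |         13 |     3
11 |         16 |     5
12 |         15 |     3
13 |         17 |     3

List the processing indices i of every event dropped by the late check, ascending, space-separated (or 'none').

8

i=0 t=1 v=2: → [1,5); WM=−∞
i=1 t=6 v=3: → [6,10); WM=−∞
i=2 t=9 v=6: → [6,13); WM=−∞
i=3 t=11 v=7: → [6,15); WM=10
i=4 t=12 v=1: → [6,16); WM=10
i=5 t=13 v=7: → [6,17); WM=10
i=6 t=12 v=2: → [6,17); WM=10
i=7 t=14 v=2: → [6,18); WM=13
i=8 t=11 v=7: DROP (t<13-0); WM=13
i=9 t=14 v=7: → [6,18); WM=13
i=10 t=13 v=3: → [6,18); WM=13
i=11 t=16 v=5: → [6,20); WM=15
i=12 t=15 v=3: → [6,20); WM=15
i=13 t=17 v=3: → [6,21); WM=15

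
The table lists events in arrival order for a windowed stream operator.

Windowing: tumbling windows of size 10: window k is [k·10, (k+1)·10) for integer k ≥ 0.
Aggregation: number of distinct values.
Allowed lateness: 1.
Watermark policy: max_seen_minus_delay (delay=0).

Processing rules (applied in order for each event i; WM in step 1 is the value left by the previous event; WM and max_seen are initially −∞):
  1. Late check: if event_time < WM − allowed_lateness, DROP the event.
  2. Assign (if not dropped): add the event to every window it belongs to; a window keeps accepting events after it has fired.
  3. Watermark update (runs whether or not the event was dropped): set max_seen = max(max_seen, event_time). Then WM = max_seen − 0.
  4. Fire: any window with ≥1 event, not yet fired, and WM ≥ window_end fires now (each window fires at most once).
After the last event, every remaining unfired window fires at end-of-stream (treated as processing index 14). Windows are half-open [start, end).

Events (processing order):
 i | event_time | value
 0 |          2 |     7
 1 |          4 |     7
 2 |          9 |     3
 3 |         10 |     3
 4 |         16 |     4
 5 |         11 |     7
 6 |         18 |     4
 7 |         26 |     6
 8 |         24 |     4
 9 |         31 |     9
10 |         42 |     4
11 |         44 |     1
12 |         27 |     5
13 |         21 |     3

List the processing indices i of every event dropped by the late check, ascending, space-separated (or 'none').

i=0 t=2 v=7: → [0,10); WM=2
i=1 t=4 v=7: → [0,10); WM=4
i=2 t=9 v=3: → [0,10); WM=9
i=3 t=10 v=3: → [10,20); WM=10; [0,10) fires=2
i=4 t=16 v=4: → [10,20); WM=16
i=5 t=11 v=7: DROP (t<16-1); WM=16
i=6 t=18 v=4: → [10,20); WM=18
i=7 t=26 v=6: → [20,30); WM=26; [10,20) fires=2
i=8 t=24 v=4: DROP (t<26-1); WM=26
i=9 t=31 v=9: → [30,40); WM=31; [20,30) fires=1
i=10 t=42 v=4: → [40,50); WM=42; [30,40) fires=1
i=11 t=44 v=1: → [40,50); WM=44
i=12 t=27 v=5: DROP (t<44-1); WM=44
i=13 t=21 v=3: DROP (t<44-1); WM=44

5 8 12 13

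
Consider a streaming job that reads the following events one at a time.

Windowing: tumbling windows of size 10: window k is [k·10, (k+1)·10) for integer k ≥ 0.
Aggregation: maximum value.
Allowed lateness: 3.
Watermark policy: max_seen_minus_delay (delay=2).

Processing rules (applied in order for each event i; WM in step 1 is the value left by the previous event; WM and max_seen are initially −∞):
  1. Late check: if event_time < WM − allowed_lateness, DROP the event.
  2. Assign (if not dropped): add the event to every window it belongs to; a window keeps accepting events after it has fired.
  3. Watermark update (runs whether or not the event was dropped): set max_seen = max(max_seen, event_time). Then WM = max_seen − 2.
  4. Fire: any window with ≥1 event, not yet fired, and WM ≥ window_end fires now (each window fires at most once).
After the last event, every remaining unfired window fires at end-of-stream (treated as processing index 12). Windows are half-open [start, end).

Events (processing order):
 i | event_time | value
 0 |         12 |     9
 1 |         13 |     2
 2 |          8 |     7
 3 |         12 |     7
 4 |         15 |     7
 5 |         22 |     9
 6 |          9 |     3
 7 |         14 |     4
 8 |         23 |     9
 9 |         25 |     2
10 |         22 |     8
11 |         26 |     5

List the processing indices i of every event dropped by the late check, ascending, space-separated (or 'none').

6 7

i=0 t=12 v=9: → [10,20); WM=10
i=1 t=13 v=2: → [10,20); WM=11
i=2 t=8 v=7: → [0,10); WM=11; [0,10) fires=7
i=3 t=12 v=7: → [10,20); WM=11
i=4 t=15 v=7: → [10,20); WM=13
i=5 t=22 v=9: → [20,30); WM=20; [10,20) fires=9
i=6 t=9 v=3: DROP (t<20-3); WM=20
i=7 t=14 v=4: DROP (t<20-3); WM=20
i=8 t=23 v=9: → [20,30); WM=21
i=9 t=25 v=2: → [20,30); WM=23
i=10 t=22 v=8: → [20,30); WM=23
i=11 t=26 v=5: → [20,30); WM=24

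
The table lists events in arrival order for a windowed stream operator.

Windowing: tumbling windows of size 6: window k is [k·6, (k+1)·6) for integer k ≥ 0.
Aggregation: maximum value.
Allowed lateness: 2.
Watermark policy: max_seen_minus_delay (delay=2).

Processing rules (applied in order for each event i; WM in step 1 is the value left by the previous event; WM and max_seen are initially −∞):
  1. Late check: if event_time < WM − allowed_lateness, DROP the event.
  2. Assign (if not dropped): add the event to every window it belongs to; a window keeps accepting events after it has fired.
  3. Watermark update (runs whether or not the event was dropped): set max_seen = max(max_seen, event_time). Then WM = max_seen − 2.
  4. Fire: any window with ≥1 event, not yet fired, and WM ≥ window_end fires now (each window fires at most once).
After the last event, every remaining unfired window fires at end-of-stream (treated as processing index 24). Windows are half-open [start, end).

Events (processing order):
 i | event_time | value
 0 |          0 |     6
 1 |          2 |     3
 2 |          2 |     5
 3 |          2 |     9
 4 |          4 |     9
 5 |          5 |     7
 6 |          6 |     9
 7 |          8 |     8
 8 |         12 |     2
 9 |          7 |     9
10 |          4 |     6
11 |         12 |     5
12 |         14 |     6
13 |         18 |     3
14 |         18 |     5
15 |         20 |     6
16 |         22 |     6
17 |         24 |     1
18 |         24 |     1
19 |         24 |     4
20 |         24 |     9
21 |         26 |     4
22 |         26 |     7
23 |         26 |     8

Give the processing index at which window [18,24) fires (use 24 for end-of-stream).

i=0 t=0 v=6: → [0,6); WM=-2
i=1 t=2 v=3: → [0,6); WM=0
i=2 t=2 v=5: → [0,6); WM=0
i=3 t=2 v=9: → [0,6); WM=0
i=4 t=4 v=9: → [0,6); WM=2
i=5 t=5 v=7: → [0,6); WM=3
i=6 t=6 v=9: → [6,12); WM=4
i=7 t=8 v=8: → [6,12); WM=6; [0,6) fires=9
i=8 t=12 v=2: → [12,18); WM=10
i=9 t=7 v=9: DROP (t<10-2); WM=10
i=10 t=4 v=6: DROP (t<10-2); WM=10
i=11 t=12 v=5: → [12,18); WM=10
i=12 t=14 v=6: → [12,18); WM=12; [6,12) fires=9
i=13 t=18 v=3: → [18,24); WM=16
i=14 t=18 v=5: → [18,24); WM=16
i=15 t=20 v=6: → [18,24); WM=18; [12,18) fires=6
i=16 t=22 v=6: → [18,24); WM=20
i=17 t=24 v=1: → [24,30); WM=22
i=18 t=24 v=1: → [24,30); WM=22
i=19 t=24 v=4: → [24,30); WM=22
i=20 t=24 v=9: → [24,30); WM=22
i=21 t=26 v=4: → [24,30); WM=24; [18,24) fires=6
i=22 t=26 v=7: → [24,30); WM=24
i=23 t=26 v=8: → [24,30); WM=24

21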